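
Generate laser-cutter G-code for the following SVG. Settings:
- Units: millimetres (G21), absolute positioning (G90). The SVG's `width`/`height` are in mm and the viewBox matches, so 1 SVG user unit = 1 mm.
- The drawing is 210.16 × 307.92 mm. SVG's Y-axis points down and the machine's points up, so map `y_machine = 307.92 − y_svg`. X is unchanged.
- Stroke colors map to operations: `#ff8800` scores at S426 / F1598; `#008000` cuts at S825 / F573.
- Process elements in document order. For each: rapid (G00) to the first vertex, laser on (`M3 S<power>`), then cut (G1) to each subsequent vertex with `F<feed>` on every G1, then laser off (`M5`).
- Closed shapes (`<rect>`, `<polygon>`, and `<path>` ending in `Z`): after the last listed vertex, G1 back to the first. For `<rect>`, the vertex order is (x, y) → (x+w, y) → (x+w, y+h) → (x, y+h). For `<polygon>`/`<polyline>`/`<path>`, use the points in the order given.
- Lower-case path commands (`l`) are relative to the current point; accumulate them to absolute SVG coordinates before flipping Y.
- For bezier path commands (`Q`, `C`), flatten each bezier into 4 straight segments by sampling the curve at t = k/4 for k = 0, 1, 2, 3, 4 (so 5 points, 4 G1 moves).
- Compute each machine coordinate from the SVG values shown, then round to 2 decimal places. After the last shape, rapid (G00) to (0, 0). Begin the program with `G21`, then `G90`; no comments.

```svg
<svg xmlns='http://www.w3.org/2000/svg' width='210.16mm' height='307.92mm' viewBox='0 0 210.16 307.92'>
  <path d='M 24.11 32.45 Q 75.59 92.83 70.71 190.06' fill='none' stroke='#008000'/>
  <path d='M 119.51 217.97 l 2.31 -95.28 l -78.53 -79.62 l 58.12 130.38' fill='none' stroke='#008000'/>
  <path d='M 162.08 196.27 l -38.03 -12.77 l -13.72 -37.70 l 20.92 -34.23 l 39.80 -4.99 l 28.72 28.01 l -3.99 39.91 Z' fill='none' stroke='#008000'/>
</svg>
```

G21
G90
G00 X24.11 Y275.47
M3 S825
G1 X46.33 Y242.98 F573
G1 X61.50 Y205.88 F573
G1 X69.63 Y164.17 F573
G1 X70.71 Y117.86 F573
M5
G00 X119.51 Y89.95
M3 S825
G1 X121.82 Y185.23 F573
G1 X43.29 Y264.85 F573
G1 X101.41 Y134.47 F573
M5
G00 X162.08 Y111.65
M3 S825
G1 X124.05 Y124.42 F573
G1 X110.33 Y162.12 F573
G1 X131.25 Y196.35 F573
G1 X171.05 Y201.34 F573
G1 X199.77 Y173.33 F573
G1 X195.78 Y133.42 F573
G1 X162.08 Y111.65 F573
M5
G00 X0.00 Y0.00

Since the viewBox matches the mm dimensions, user units are millimetres directly. The only transform is the Y-flip y_m = 307.92 − y_svg.

Shape 1 is a quadratic bezier drawn with `<path>`. Its stroke #008000 means cut at S825, F573. After flipping Y the toolpath is (24.11,275.47) → (46.33,242.98) → (61.50,205.88) → (69.63,164.17) → (70.71,117.86).

Shape 2 is a open polyline drawn with `<path>`. Its stroke #008000 means cut at S825, F573. After flipping Y the toolpath is (119.51,89.95) → (121.82,185.23) → (43.29,264.85) → (101.41,134.47).

Shape 3 is a regular polygon drawn with `<path>`. Its stroke #008000 means cut at S825, F573. After flipping Y the toolpath is (162.08,111.65) → (124.05,124.42) → (110.33,162.12) → (131.25,196.35) → (171.05,201.34) → (199.77,173.33) → (195.78,133.42) → (162.08,111.65), returning to the start.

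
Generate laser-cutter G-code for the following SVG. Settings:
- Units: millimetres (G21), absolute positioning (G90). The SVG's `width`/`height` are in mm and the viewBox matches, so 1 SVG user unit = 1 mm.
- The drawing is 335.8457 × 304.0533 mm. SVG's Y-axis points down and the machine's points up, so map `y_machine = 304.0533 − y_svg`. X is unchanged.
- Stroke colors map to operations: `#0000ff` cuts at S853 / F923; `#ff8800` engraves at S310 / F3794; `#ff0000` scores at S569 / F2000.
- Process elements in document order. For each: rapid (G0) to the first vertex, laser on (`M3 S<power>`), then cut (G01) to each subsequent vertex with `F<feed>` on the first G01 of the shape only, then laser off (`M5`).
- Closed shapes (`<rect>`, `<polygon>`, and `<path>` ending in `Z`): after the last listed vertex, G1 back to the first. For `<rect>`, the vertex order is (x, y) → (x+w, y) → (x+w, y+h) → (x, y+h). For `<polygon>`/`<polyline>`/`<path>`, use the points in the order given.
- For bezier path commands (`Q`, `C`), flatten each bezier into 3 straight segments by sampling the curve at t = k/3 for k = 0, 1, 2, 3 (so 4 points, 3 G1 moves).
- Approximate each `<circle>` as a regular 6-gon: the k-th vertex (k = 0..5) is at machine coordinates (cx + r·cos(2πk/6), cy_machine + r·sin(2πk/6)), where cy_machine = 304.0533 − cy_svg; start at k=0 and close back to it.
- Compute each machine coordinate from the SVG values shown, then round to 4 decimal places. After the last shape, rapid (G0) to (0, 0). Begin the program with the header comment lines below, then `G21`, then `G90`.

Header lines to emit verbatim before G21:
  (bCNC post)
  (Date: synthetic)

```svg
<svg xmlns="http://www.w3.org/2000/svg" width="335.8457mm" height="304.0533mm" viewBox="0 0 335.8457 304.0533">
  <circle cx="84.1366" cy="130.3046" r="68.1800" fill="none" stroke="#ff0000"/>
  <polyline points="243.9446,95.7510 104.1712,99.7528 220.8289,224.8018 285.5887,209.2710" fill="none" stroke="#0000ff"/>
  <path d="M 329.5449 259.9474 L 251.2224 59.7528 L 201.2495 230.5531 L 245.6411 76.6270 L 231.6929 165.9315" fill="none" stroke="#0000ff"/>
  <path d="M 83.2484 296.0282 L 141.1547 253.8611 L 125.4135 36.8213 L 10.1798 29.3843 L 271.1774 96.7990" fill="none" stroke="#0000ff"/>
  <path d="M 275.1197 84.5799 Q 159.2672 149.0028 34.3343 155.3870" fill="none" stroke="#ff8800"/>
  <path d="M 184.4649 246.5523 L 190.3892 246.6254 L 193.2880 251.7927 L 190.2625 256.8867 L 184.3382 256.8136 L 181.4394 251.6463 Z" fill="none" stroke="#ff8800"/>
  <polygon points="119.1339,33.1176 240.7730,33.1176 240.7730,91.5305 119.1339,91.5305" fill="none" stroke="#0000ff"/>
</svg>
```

1 u = 1 mm; y_m = 304.0533 − y.

[1] `<circle>` circle, #ff0000→score S569 F2000: (152.3166,173.7487) → (118.2266,232.7943) → (50.0466,232.7943) → (15.9566,173.7487) → (50.0466,114.7031) → (118.2266,114.7031) → (152.3166,173.7487) (closed)

[2] `<polyline>` open polyline, #0000ff→cut S853 F923: (243.9446,208.3023) → (104.1712,204.3005) → (220.8289,79.2515) → (285.5887,94.7823)

[3] `<path>` open polyline, #0000ff→cut S853 F923: (329.5449,44.1059) → (251.2224,244.3005) → (201.2495,73.5002) → (245.6411,227.4263) → (231.6929,138.1218)

[4] `<path>` open polyline, #0000ff→cut S853 F923: (83.2484,8.0251) → (141.1547,50.1922) → (125.4135,267.2320) → (10.1798,274.6690) → (271.1774,207.2543)

[5] `<path>` quadratic bezier, #ff8800→engrave S310 F3794: (275.1197,219.4734) → (196.8758,182.9735) → (116.6140,159.3712) → (34.3343,148.6663)

[6] `<path>` regular polygon, #ff8800→engrave S310 F3794: (184.4649,57.5010) → (190.3892,57.4279) → (193.2880,52.2606) → (190.2625,47.1666) → (184.3382,47.2397) → (181.4394,52.4070) → (184.4649,57.5010) (closed)

[7] `<polygon>` rectangle, #0000ff→cut S853 F923: (119.1339,270.9357) → (240.7730,270.9357) → (240.7730,212.5228) → (119.1339,212.5228) → (119.1339,270.9357) (closed)

(bCNC post)
(Date: synthetic)
G21
G90
G0 X152.3166 Y173.7487
M3 S569
G01 X118.2266 Y232.7943 F2000
G01 X50.0466 Y232.7943
G01 X15.9566 Y173.7487
G01 X50.0466 Y114.7031
G01 X118.2266 Y114.7031
G01 X152.3166 Y173.7487
M5
G0 X243.9446 Y208.3023
M3 S853
G01 X104.1712 Y204.3005 F923
G01 X220.8289 Y79.2515
G01 X285.5887 Y94.7823
M5
G0 X329.5449 Y44.1059
M3 S853
G01 X251.2224 Y244.3005 F923
G01 X201.2495 Y73.5002
G01 X245.6411 Y227.4263
G01 X231.6929 Y138.1218
M5
G0 X83.2484 Y8.0251
M3 S853
G01 X141.1547 Y50.1922 F923
G01 X125.4135 Y267.2320
G01 X10.1798 Y274.6690
G01 X271.1774 Y207.2543
M5
G0 X275.1197 Y219.4734
M3 S310
G01 X196.8758 Y182.9735 F3794
G01 X116.6140 Y159.3712
G01 X34.3343 Y148.6663
M5
G0 X184.4649 Y57.5010
M3 S310
G01 X190.3892 Y57.4279 F3794
G01 X193.2880 Y52.2606
G01 X190.2625 Y47.1666
G01 X184.3382 Y47.2397
G01 X181.4394 Y52.4070
G01 X184.4649 Y57.5010
M5
G0 X119.1339 Y270.9357
M3 S853
G01 X240.7730 Y270.9357 F923
G01 X240.7730 Y212.5228
G01 X119.1339 Y212.5228
G01 X119.1339 Y270.9357
M5
G0 X0.0000 Y0.0000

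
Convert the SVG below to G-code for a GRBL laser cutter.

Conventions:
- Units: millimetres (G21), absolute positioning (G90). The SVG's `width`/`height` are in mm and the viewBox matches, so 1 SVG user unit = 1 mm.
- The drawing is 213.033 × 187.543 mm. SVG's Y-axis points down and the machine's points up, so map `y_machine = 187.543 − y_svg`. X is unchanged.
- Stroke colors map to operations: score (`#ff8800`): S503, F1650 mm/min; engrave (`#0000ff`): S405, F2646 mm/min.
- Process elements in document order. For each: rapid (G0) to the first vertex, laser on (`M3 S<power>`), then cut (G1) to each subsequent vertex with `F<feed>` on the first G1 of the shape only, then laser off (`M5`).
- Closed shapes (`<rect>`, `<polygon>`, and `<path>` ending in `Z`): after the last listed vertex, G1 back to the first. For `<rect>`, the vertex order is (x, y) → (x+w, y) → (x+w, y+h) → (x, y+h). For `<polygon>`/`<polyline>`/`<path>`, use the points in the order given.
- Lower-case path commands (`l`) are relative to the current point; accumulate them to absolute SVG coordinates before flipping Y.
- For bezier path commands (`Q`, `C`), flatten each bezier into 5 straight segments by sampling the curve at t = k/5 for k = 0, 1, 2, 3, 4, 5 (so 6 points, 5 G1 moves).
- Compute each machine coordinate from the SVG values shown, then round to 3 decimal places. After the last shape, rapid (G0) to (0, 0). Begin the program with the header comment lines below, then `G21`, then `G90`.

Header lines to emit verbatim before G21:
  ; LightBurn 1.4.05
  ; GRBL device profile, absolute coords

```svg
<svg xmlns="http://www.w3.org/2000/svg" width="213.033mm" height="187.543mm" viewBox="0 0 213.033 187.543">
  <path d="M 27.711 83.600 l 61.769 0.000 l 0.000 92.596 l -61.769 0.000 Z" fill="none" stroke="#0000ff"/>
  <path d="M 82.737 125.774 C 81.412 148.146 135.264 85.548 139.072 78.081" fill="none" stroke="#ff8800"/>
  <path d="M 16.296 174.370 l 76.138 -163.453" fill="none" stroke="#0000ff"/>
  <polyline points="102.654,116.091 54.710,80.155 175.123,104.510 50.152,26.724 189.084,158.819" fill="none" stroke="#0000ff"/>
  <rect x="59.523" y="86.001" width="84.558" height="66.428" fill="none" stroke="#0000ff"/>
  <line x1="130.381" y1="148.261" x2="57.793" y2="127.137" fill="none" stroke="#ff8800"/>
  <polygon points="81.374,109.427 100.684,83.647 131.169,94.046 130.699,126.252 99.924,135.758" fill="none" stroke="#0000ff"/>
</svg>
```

; LightBurn 1.4.05
; GRBL device profile, absolute coords
G21
G90
G0 X27.711 Y103.943
M3 S405
G1 X89.480 Y103.943 F2646
G1 X89.480 Y11.347
G1 X27.711 Y11.347
G1 X27.711 Y103.943
M5
G0 X82.737 Y61.769
M3 S503
G1 X87.721 Y57.421 F1650
G1 X100.898 Y66.742
G1 X117.215 Y83.005
G1 X131.624 Y99.487
G1 X139.072 Y109.462
M5
G0 X16.296 Y13.173
M3 S405
G1 X92.434 Y176.626 F2646
M5
G0 X102.654 Y71.452
M3 S405
G1 X54.710 Y107.388 F2646
G1 X175.123 Y83.033
G1 X50.152 Y160.819
G1 X189.084 Y28.724
M5
G0 X59.523 Y101.542
M3 S405
G1 X144.081 Y101.542 F2646
G1 X144.081 Y35.114
G1 X59.523 Y35.114
G1 X59.523 Y101.542
M5
G0 X130.381 Y39.282
M3 S503
G1 X57.793 Y60.406 F1650
M5
G0 X81.374 Y78.116
M3 S405
G1 X100.684 Y103.896 F2646
G1 X131.169 Y93.497
G1 X130.699 Y61.291
G1 X99.924 Y51.785
G1 X81.374 Y78.116
M5
G0 X0.000 Y0.000

1 u = 1 mm; y_m = 187.543 − y.

[1] `<path>` rectangle, #0000ff→engrave S405 F2646: (27.711,103.943) → (89.480,103.943) → (89.480,11.347) → (27.711,11.347) → (27.711,103.943) (closed)

[2] `<path>` cubic bezier, #ff8800→score S503 F1650: (82.737,61.769) → (87.721,57.421) → (100.898,66.742) → (117.215,83.005) → (131.624,99.487) → (139.072,109.462)

[3] `<path>` line segment, #0000ff→engrave S405 F2646: (16.296,13.173) → (92.434,176.626)

[4] `<polyline>` open polyline, #0000ff→engrave S405 F2646: (102.654,71.452) → (54.710,107.388) → (175.123,83.033) → (50.152,160.819) → (189.084,28.724)

[5] `<rect>` rectangle, #0000ff→engrave S405 F2646: (59.523,101.542) → (144.081,101.542) → (144.081,35.114) → (59.523,35.114) → (59.523,101.542) (closed)

[6] `<line>` line segment, #ff8800→score S503 F1650: (130.381,39.282) → (57.793,60.406)

[7] `<polygon>` regular polygon, #0000ff→engrave S405 F2646: (81.374,78.116) → (100.684,103.896) → (131.169,93.497) → (130.699,61.291) → (99.924,51.785) → (81.374,78.116) (closed)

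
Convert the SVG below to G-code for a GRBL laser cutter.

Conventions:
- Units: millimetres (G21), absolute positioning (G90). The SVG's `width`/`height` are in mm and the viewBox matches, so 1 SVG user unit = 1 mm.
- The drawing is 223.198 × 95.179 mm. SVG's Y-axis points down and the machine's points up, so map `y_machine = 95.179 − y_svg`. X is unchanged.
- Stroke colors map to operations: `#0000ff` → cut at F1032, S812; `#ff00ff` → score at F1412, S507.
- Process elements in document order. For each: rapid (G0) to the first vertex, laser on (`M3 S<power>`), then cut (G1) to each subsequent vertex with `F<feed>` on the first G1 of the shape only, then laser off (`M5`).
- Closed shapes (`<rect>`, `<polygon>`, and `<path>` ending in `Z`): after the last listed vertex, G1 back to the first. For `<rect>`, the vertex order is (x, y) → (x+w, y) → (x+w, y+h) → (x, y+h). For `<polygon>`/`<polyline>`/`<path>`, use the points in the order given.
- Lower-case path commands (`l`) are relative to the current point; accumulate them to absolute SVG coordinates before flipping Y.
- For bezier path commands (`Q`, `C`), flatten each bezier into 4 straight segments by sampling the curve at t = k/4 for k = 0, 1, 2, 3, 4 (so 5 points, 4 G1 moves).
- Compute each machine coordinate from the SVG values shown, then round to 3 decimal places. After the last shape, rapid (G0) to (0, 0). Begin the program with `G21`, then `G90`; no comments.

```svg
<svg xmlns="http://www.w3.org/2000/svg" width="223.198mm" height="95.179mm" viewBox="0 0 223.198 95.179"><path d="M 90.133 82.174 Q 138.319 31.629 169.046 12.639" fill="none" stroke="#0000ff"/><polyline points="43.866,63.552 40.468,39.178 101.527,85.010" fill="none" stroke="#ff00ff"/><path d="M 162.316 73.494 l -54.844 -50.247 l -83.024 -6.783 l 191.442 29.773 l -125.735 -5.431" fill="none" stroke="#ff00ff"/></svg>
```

G21
G90
G0 X90.133 Y13.005
M3 S812
G1 X113.135 Y36.305 F1032
G1 X133.954 Y55.661
G1 X152.591 Y71.073
G1 X169.046 Y82.540
M5
G0 X43.866 Y31.627
M3 S507
G1 X40.468 Y56.001 F1412
G1 X101.527 Y10.169
M5
G0 X162.316 Y21.685
M3 S507
G1 X107.472 Y71.932 F1412
G1 X24.448 Y78.715
G1 X215.890 Y48.942
G1 X90.155 Y54.373
M5
G0 X0.000 Y0.000

viewBox `0 0 223.198 95.179` with mm width/height → 1 unit = 1 mm. Flip: y_m = 95.179 − y_svg.

**Shape 1** — `<path>` quadratic bezier, stroke `#0000ff` → cut (S812, F1032). Control points (SVG): P0=(90.133,82.174), P1=(138.319,31.629), P2=(169.046,12.639); sampled at t=k/4. Machine vertices: (90.133,13.005) → (113.135,36.305) → (133.954,55.661) → (152.591,71.073) → (169.046,82.540). Open path.

**Shape 2** — `<polyline>` open polyline, stroke `#ff00ff` → score (S507, F1412). Machine vertices: (43.866,31.627) → (40.468,56.001) → (101.527,10.169). Open path.

**Shape 3** — `<path>` open polyline, stroke `#ff00ff` → score (S507, F1412). Machine vertices: (162.316,21.685) → (107.472,71.932) → (24.448,78.715) → (215.890,48.942) → (90.155,54.373). Open path.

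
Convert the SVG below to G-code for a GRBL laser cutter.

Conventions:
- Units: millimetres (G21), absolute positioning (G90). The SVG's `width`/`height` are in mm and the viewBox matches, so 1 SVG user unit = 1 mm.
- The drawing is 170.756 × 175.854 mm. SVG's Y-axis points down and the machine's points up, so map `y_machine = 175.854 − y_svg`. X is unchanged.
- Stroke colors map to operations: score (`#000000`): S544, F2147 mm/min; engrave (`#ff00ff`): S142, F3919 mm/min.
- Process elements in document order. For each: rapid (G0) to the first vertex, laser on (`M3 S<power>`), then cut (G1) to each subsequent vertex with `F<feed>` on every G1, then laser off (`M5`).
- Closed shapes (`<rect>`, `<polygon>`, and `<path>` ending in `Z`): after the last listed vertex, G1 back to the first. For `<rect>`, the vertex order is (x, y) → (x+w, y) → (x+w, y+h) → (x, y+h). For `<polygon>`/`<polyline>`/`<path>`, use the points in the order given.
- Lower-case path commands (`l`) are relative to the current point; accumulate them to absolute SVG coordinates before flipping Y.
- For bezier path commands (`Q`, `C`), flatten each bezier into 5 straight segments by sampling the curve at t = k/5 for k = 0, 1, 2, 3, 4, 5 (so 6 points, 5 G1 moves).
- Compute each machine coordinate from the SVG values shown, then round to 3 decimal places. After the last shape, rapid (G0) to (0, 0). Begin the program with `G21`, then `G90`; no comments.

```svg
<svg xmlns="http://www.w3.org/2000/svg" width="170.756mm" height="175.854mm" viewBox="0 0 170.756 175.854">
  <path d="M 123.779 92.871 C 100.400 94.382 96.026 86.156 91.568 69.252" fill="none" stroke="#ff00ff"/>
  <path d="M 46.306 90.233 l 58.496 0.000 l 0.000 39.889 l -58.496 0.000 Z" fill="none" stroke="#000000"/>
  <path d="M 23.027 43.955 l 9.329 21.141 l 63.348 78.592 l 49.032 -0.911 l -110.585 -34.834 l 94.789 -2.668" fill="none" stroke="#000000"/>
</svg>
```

G21
G90
G0 X123.779 Y82.983
M3 S142
G1 X111.879 Y83.236 F3919
G1 X103.625 Y85.776 F3919
G1 X98.099 Y90.550 F3919
G1 X94.385 Y97.509 F3919
G1 X91.568 Y106.602 F3919
M5
G0 X46.306 Y85.621
M3 S544
G1 X104.802 Y85.621 F2147
G1 X104.802 Y45.732 F2147
G1 X46.306 Y45.732 F2147
G1 X46.306 Y85.621 F2147
M5
G0 X23.027 Y131.899
M3 S544
G1 X32.356 Y110.758 F2147
G1 X95.704 Y32.166 F2147
G1 X144.736 Y33.077 F2147
G1 X34.151 Y67.911 F2147
G1 X128.940 Y70.579 F2147
M5
G0 X0.000 Y0.000

1 u = 1 mm; y_m = 175.854 − y.

[1] `<path>` cubic bezier, #ff00ff→engrave S142 F3919: (123.779,82.983) → (111.879,83.236) → (103.625,85.776) → (98.099,90.550) → (94.385,97.509) → (91.568,106.602)

[2] `<path>` rectangle, #000000→score S544 F2147: (46.306,85.621) → (104.802,85.621) → (104.802,45.732) → (46.306,45.732) → (46.306,85.621) (closed)

[3] `<path>` open polyline, #000000→score S544 F2147: (23.027,131.899) → (32.356,110.758) → (95.704,32.166) → (144.736,33.077) → (34.151,67.911) → (128.940,70.579)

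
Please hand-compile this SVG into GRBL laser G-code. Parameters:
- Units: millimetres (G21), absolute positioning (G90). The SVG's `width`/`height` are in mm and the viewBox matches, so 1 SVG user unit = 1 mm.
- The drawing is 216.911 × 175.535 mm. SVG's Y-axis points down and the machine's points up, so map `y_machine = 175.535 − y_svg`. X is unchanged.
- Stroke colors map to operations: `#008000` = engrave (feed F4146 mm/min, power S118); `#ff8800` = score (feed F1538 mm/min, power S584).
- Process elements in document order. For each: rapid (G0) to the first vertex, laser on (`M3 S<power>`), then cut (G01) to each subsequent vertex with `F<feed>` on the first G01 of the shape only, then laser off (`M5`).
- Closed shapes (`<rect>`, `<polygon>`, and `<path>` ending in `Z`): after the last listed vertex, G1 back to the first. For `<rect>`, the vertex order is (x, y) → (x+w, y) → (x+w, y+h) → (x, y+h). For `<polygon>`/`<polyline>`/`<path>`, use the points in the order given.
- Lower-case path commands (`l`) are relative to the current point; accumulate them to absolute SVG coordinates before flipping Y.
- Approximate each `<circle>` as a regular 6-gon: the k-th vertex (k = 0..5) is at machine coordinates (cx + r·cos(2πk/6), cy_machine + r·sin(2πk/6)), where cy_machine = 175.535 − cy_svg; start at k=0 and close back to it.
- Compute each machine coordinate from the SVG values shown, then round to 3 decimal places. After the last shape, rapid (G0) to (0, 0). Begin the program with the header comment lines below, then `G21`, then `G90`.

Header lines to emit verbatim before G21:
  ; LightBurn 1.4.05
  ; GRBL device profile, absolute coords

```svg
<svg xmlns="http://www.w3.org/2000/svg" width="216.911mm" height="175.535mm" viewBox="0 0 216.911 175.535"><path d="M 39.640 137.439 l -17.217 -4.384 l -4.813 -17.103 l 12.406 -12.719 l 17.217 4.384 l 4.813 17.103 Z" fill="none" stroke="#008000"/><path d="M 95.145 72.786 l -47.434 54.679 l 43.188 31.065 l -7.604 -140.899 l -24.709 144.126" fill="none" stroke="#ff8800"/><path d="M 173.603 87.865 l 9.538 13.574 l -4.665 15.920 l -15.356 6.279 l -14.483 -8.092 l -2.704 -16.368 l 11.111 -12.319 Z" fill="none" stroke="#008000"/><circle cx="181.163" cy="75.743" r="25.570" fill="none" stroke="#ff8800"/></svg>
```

; LightBurn 1.4.05
; GRBL device profile, absolute coords
G21
G90
G0 X39.640 Y38.096
M3 S118
G01 X22.423 Y42.480 F4146
G01 X17.610 Y59.583
G01 X30.016 Y72.302
G01 X47.233 Y67.918
G01 X52.046 Y50.815
G01 X39.640 Y38.096
M5
G0 X95.145 Y102.749
M3 S584
G01 X47.711 Y48.070 F1538
G01 X90.899 Y17.005
G01 X83.295 Y157.904
G01 X58.586 Y13.778
M5
G0 X173.603 Y87.670
M3 S118
G01 X183.141 Y74.096 F4146
G01 X178.476 Y58.176
G01 X163.120 Y51.897
G01 X148.637 Y59.989
G01 X145.933 Y76.357
G01 X157.044 Y88.676
G01 X173.603 Y87.670
M5
G0 X206.733 Y99.792
M3 S584
G01 X193.948 Y121.936 F1538
G01 X168.378 Y121.936
G01 X155.593 Y99.792
G01 X168.378 Y77.648
G01 X193.948 Y77.648
G01 X206.733 Y99.792
M5
G0 X0.000 Y0.000

1 u = 1 mm; y_m = 175.535 − y.

[1] `<path>` regular polygon, #008000→engrave S118 F4146: (39.640,38.096) → (22.423,42.480) → (17.610,59.583) → (30.016,72.302) → (47.233,67.918) → (52.046,50.815) → (39.640,38.096) (closed)

[2] `<path>` open polyline, #ff8800→score S584 F1538: (95.145,102.749) → (47.711,48.070) → (90.899,17.005) → (83.295,157.904) → (58.586,13.778)

[3] `<path>` regular polygon, #008000→engrave S118 F4146: (173.603,87.670) → (183.141,74.096) → (178.476,58.176) → (163.120,51.897) → (148.637,59.989) → (145.933,76.357) → (157.044,88.676) → (173.603,87.670) (closed)

[4] `<circle>` circle, #ff8800→score S584 F1538: (206.733,99.792) → (193.948,121.936) → (168.378,121.936) → (155.593,99.792) → (168.378,77.648) → (193.948,77.648) → (206.733,99.792) (closed)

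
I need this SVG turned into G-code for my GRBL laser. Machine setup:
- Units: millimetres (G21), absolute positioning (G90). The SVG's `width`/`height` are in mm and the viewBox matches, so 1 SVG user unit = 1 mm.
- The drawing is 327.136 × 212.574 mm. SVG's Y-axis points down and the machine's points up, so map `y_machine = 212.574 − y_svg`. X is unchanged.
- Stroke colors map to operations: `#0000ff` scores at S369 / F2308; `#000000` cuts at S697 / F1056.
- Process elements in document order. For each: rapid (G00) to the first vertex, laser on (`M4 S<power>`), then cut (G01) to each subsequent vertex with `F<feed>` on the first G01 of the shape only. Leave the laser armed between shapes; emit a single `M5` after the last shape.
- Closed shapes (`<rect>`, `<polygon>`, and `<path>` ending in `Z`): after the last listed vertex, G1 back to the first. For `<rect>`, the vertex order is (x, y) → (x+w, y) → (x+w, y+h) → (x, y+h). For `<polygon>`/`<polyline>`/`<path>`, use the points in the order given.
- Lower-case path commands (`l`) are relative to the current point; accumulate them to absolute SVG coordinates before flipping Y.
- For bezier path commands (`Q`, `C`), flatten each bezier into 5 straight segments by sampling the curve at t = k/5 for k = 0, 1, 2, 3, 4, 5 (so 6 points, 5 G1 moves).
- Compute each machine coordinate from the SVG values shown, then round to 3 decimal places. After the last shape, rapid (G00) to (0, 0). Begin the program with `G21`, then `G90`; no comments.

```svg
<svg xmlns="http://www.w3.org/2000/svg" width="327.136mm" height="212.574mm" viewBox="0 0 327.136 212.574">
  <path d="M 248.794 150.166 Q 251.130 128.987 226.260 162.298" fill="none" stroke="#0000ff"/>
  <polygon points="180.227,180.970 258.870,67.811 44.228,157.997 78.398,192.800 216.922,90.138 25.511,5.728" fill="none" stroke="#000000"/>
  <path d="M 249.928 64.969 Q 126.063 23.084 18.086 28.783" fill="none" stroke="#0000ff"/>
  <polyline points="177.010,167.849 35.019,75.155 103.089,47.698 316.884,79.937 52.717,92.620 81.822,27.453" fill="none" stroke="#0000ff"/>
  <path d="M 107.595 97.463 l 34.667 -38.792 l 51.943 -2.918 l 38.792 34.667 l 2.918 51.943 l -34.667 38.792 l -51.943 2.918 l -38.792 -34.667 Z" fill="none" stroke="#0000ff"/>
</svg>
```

G21
G90
G00 X248.794 Y62.408
M4 S369
G01 X248.640 Y68.700 F2308
G01 X246.310 Y70.633
G01 X241.803 Y68.206
G01 X235.120 Y61.421
G01 X226.260 Y50.276
G00 X180.227 Y31.604
M4 S697
G01 X258.870 Y144.763 F1056
G01 X44.228 Y54.577
G01 X78.398 Y19.774
G01 X216.922 Y122.436
G01 X25.511 Y206.846
G01 X180.227 Y31.604
G00 X249.928 Y147.605
M4 S369
G01 X201.018 Y162.456 F2308
G01 X153.378 Y173.500
G01 X107.010 Y180.737
G01 X61.912 Y184.167
G01 X18.086 Y183.791
G00 X177.010 Y44.725
M4 S369
G01 X35.019 Y137.419 F2308
G01 X103.089 Y164.876
G01 X316.884 Y132.637
G01 X52.717 Y119.954
G01 X81.822 Y185.121
G00 X107.595 Y115.111
M4 S369
G01 X142.262 Y153.903 F2308
G01 X194.205 Y156.821
G01 X232.997 Y122.154
G01 X235.915 Y70.211
G01 X201.248 Y31.419
G01 X149.305 Y28.501
G01 X110.513 Y63.168
G01 X107.595 Y115.111
M5
G00 X0.000 Y0.000

Since the viewBox matches the mm dimensions, user units are millimetres directly. The only transform is the Y-flip y_m = 212.574 − y_svg.

Shape 1 is a quadratic bezier drawn with `<path>`. Its stroke #0000ff means score at S369, F2308. After flipping Y the toolpath is (248.794,62.408) → (248.640,68.700) → (246.310,70.633) → (241.803,68.206) → (235.120,61.421) → (226.260,50.276).

Shape 2 is a closed polygon drawn with `<polygon>`. Its stroke #000000 means cut at S697, F1056. After flipping Y the toolpath is (180.227,31.604) → (258.870,144.763) → (44.228,54.577) → (78.398,19.774) → (216.922,122.436) → (25.511,206.846) → (180.227,31.604), returning to the start.

Shape 3 is a quadratic bezier drawn with `<path>`. Its stroke #0000ff means score at S369, F2308. After flipping Y the toolpath is (249.928,147.605) → (201.018,162.456) → (153.378,173.500) → (107.010,180.737) → (61.912,184.167) → (18.086,183.791).

Shape 4 is a open polyline drawn with `<polyline>`. Its stroke #0000ff means score at S369, F2308. After flipping Y the toolpath is (177.010,44.725) → (35.019,137.419) → (103.089,164.876) → (316.884,132.637) → (52.717,119.954) → (81.822,185.121).

Shape 5 is a regular polygon drawn with `<path>`. Its stroke #0000ff means score at S369, F2308. After flipping Y the toolpath is (107.595,115.111) → (142.262,153.903) → (194.205,156.821) → (232.997,122.154) → (235.915,70.211) → (201.248,31.419) → (149.305,28.501) → (110.513,63.168) → (107.595,115.111), returning to the start.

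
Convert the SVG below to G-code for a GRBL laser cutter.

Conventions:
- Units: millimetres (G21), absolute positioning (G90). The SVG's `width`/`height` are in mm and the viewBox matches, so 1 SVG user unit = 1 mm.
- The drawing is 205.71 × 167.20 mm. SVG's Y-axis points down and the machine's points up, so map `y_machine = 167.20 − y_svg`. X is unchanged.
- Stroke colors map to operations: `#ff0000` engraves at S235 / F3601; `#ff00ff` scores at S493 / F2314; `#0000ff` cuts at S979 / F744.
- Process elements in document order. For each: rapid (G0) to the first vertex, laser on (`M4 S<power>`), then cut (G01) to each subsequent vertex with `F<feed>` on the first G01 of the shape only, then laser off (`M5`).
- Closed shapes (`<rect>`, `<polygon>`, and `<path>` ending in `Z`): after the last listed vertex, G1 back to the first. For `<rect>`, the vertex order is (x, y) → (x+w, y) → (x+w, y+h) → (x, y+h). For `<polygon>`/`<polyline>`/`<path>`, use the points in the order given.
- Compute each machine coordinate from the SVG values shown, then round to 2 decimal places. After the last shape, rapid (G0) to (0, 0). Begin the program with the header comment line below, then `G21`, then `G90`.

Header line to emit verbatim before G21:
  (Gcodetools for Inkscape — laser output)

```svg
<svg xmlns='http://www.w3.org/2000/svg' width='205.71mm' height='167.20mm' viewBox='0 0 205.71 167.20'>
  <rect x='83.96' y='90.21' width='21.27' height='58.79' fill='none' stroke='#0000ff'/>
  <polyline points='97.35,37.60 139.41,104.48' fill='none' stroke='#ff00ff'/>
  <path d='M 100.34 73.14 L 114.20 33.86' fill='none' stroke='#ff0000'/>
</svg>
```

Since the viewBox matches the mm dimensions, user units are millimetres directly. The only transform is the Y-flip y_m = 167.20 − y_svg.

Shape 1 is a rectangle drawn with `<rect>`. Its stroke #0000ff means cut at S979, F744. After flipping Y the toolpath is (83.96,76.99) → (105.23,76.99) → (105.23,18.20) → (83.96,18.20) → (83.96,76.99), returning to the start.

Shape 2 is a line segment drawn with `<polyline>`. Its stroke #ff00ff means score at S493, F2314. After flipping Y the toolpath is (97.35,129.60) → (139.41,62.72).

Shape 3 is a line segment drawn with `<path>`. Its stroke #ff0000 means engrave at S235, F3601. After flipping Y the toolpath is (100.34,94.06) → (114.20,133.34).

(Gcodetools for Inkscape — laser output)
G21
G90
G0 X83.96 Y76.99
M4 S979
G01 X105.23 Y76.99 F744
G01 X105.23 Y18.20
G01 X83.96 Y18.20
G01 X83.96 Y76.99
M5
G0 X97.35 Y129.60
M4 S493
G01 X139.41 Y62.72 F2314
M5
G0 X100.34 Y94.06
M4 S235
G01 X114.20 Y133.34 F3601
M5
G0 X0.00 Y0.00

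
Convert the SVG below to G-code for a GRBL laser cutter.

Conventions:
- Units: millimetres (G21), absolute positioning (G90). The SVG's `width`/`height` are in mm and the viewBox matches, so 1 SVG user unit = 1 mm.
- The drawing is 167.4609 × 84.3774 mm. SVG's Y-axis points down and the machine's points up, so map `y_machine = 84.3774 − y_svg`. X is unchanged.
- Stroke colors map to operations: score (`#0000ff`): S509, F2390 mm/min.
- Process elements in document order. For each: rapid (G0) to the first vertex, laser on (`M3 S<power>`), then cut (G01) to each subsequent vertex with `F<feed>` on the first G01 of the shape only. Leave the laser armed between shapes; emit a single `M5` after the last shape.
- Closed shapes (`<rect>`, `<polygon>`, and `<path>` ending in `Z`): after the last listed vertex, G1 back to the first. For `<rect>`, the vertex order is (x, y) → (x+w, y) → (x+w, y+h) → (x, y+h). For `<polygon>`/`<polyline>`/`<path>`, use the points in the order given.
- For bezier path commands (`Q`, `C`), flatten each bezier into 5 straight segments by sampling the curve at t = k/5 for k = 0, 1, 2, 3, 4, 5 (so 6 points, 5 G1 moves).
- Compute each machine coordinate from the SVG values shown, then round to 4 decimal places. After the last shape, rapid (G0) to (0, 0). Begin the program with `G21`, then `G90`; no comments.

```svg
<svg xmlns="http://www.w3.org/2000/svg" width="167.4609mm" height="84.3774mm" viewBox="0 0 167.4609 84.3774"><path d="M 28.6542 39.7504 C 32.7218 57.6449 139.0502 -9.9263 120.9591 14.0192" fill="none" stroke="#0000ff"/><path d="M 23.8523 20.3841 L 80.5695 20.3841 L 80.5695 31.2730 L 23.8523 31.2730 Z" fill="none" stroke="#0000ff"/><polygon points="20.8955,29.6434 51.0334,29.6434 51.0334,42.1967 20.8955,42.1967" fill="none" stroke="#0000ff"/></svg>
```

G21
G90
G0 X28.6542 Y44.6270
M3 S509
G01 X41.5526 Y42.7303 F2390
G01 X68.1130 Y52.8503
G01 X97.4546 Y66.4917
G01 X118.6969 Y75.1594
G01 X120.9591 Y70.3582
G0 X23.8523 Y63.9933
M3 S509
G01 X80.5695 Y63.9933 F2390
G01 X80.5695 Y53.1044
G01 X23.8523 Y53.1044
G01 X23.8523 Y63.9933
G0 X20.8955 Y54.7340
M3 S509
G01 X51.0334 Y54.7340 F2390
G01 X51.0334 Y42.1807
G01 X20.8955 Y42.1807
G01 X20.8955 Y54.7340
M5
G0 X0.0000 Y0.0000

Since the viewBox matches the mm dimensions, user units are millimetres directly. The only transform is the Y-flip y_m = 84.3774 − y_svg.

Shape 1 is a cubic bezier drawn with `<path>`. Its stroke #0000ff means score at S509, F2390. After flipping Y the toolpath is (28.6542,44.6270) → (41.5526,42.7303) → (68.1130,52.8503) → (97.4546,66.4917) → (118.6969,75.1594) → (120.9591,70.3582).

Shape 2 is a rectangle drawn with `<path>`. Its stroke #0000ff means score at S509, F2390. After flipping Y the toolpath is (23.8523,63.9933) → (80.5695,63.9933) → (80.5695,53.1044) → (23.8523,53.1044) → (23.8523,63.9933), returning to the start.

Shape 3 is a rectangle drawn with `<polygon>`. Its stroke #0000ff means score at S509, F2390. After flipping Y the toolpath is (20.8955,54.7340) → (51.0334,54.7340) → (51.0334,42.1807) → (20.8955,42.1807) → (20.8955,54.7340), returning to the start.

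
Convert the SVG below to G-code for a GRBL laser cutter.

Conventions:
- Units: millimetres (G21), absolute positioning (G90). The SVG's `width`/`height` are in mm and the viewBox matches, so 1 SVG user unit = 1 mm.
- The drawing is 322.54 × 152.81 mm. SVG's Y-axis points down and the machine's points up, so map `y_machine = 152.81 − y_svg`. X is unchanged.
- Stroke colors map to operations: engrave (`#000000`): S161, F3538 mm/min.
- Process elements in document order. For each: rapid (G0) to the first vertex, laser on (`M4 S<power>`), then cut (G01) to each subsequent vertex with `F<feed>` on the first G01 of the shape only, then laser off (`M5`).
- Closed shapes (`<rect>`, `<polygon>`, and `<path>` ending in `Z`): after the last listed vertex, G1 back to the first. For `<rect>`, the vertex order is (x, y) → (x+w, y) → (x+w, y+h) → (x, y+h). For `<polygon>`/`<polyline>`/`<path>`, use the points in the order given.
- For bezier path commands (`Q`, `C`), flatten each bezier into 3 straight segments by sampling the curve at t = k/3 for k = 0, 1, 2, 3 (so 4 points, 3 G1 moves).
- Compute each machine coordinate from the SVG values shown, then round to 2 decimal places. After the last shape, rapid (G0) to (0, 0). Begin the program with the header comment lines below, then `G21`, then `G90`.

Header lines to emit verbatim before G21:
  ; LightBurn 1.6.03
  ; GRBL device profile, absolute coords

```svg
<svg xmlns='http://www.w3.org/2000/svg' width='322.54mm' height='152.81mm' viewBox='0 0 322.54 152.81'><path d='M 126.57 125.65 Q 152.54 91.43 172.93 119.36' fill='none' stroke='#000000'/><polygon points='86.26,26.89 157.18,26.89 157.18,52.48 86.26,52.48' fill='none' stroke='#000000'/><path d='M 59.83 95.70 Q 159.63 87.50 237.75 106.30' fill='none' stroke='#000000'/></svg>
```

; LightBurn 1.6.03
; GRBL device profile, absolute coords
G21
G90
G0 X126.57 Y27.16
M4 S161
G01 X143.26 Y43.07 F3538
G01 X158.72 Y45.16
G01 X172.93 Y33.45
M5
G0 X86.26 Y125.92
M4 S161
G01 X157.18 Y125.92 F3538
G01 X157.18 Y100.33
G01 X86.26 Y100.33
G01 X86.26 Y125.92
M5
G0 X59.83 Y57.11
M4 S161
G01 X123.95 Y59.58 F3538
G01 X183.26 Y56.04
G01 X237.75 Y46.51
M5
G0 X0.00 Y0.00

viewBox `0 0 322.54 152.81` with mm width/height → 1 unit = 1 mm. Flip: y_m = 152.81 − y_svg.

**Shape 1** — `<path>` quadratic bezier, stroke `#000000` → engrave (S161, F3538). Control points (SVG): P0=(126.57,125.65), P1=(152.54,91.43), P2=(172.93,119.36); sampled at t=k/3. Machine vertices: (126.57,27.16) → (143.26,43.07) → (158.72,45.16) → (172.93,33.45). Open path.

**Shape 2** — `<polygon>` rectangle, stroke `#000000` → engrave (S161, F3538). Machine vertices: (86.26,125.92) → (157.18,125.92) → (157.18,100.33) → (86.26,100.33) → (86.26,125.92). Closed: final G1 returns to the first vertex.

**Shape 3** — `<path>` quadratic bezier, stroke `#000000` → engrave (S161, F3538). Control points (SVG): P0=(59.83,95.70), P1=(159.63,87.50), P2=(237.75,106.30); sampled at t=k/3. Machine vertices: (59.83,57.11) → (123.95,59.58) → (183.26,56.04) → (237.75,46.51). Open path.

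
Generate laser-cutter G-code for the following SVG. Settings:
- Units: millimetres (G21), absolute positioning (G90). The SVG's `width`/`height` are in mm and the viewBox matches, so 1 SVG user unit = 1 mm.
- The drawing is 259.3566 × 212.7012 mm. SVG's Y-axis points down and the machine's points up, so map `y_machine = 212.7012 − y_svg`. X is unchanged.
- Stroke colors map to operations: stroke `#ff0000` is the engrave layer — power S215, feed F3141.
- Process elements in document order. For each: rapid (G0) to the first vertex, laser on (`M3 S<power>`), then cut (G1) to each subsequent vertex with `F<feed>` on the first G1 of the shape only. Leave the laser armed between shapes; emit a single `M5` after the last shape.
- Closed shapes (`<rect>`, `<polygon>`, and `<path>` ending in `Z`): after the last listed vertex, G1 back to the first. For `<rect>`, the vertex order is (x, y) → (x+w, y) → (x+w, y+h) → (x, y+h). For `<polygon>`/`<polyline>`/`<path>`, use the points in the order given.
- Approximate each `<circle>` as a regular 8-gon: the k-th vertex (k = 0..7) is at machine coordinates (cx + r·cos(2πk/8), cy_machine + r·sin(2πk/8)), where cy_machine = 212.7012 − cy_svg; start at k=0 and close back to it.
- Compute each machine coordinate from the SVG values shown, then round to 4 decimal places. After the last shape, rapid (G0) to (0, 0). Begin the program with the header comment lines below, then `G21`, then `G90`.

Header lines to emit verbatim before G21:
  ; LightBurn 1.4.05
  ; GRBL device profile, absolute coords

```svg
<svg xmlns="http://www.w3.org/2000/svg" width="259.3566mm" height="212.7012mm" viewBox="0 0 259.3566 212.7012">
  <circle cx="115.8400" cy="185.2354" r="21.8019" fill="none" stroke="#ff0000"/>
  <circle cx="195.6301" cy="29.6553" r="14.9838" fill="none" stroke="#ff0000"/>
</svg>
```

viewBox `0 0 259.3566 212.7012` with mm width/height → 1 unit = 1 mm. Flip: y_m = 212.7012 − y_svg.

**Shape 1** — `<circle>` circle, stroke `#ff0000` → engrave (S215, F3141). Machine vertices: (137.6419,27.4658) → (131.2563,42.8821) → (115.8400,49.2677) → (100.4237,42.8821) → (94.0381,27.4658) → (100.4237,12.0495) → (115.8400,5.6639) → (131.2563,12.0495) → (137.6419,27.4658). Closed: final G1 returns to the first vertex.

**Shape 2** — `<circle>` circle, stroke `#ff0000` → engrave (S215, F3141). Machine vertices: (210.6139,183.0459) → (206.2252,193.6410) → (195.6301,198.0297) → (185.0350,193.6410) → (180.6463,183.0459) → (185.0350,172.4508) → (195.6301,168.0621) → (206.2252,172.4508) → (210.6139,183.0459). Closed: final G1 returns to the first vertex.

; LightBurn 1.4.05
; GRBL device profile, absolute coords
G21
G90
G0 X137.6419 Y27.4658
M3 S215
G1 X131.2563 Y42.8821 F3141
G1 X115.8400 Y49.2677
G1 X100.4237 Y42.8821
G1 X94.0381 Y27.4658
G1 X100.4237 Y12.0495
G1 X115.8400 Y5.6639
G1 X131.2563 Y12.0495
G1 X137.6419 Y27.4658
G0 X210.6139 Y183.0459
M3 S215
G1 X206.2252 Y193.6410 F3141
G1 X195.6301 Y198.0297
G1 X185.0350 Y193.6410
G1 X180.6463 Y183.0459
G1 X185.0350 Y172.4508
G1 X195.6301 Y168.0621
G1 X206.2252 Y172.4508
G1 X210.6139 Y183.0459
M5
G0 X0.0000 Y0.0000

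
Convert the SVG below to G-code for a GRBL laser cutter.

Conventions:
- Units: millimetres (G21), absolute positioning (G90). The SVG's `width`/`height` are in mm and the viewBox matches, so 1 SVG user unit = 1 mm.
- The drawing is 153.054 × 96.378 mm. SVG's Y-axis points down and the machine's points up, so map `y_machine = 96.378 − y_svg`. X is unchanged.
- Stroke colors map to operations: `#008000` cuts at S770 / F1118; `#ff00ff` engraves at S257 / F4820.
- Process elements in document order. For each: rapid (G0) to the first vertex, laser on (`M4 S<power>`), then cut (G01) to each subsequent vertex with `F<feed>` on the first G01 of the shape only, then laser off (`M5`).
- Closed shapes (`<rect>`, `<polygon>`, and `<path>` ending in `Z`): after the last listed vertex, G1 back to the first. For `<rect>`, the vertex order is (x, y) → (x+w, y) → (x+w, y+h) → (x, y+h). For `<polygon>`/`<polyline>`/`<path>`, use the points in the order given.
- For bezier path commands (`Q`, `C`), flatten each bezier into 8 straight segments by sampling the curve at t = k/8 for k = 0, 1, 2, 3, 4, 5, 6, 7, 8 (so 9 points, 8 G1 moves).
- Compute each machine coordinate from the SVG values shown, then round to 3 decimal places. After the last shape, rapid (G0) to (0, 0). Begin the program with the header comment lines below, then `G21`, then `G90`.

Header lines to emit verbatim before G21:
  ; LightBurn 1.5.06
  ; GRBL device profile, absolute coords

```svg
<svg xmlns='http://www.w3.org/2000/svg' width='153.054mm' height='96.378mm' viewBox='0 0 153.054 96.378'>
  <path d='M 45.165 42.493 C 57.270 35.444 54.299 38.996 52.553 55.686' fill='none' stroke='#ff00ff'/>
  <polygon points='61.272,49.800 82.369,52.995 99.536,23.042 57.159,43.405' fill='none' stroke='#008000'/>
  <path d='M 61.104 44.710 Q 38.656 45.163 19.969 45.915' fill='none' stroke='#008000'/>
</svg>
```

; LightBurn 1.5.06
; GRBL device profile, absolute coords
G21
G90
G0 X45.165 Y53.885
M4 S257
G01 X49.030 Y56.026 F4820
G01 X51.672 Y57.144
G01 X53.283 Y57.209
G01 X54.053 Y56.191
G01 X54.174 Y54.059
G01 X53.837 Y50.786
G01 X53.233 Y46.340
G01 X52.553 Y40.692
M5
G0 X61.272 Y46.578
M4 S770
G01 X82.369 Y43.383 F1118
G01 X99.536 Y73.336
G01 X57.159 Y52.973
G01 X61.272 Y46.578
M5
G0 X61.104 Y51.668
M4 S770
G01 X55.551 Y51.550 F1118
G01 X50.115 Y51.423
G01 X44.797 Y51.286
G01 X39.596 Y51.140
G01 X34.513 Y50.985
G01 X29.548 Y50.820
G01 X24.700 Y50.646
G01 X19.969 Y50.463
M5
G0 X0.000 Y0.000

viewBox `0 0 153.054 96.378` with mm width/height → 1 unit = 1 mm. Flip: y_m = 96.378 − y_svg.

**Shape 1** — `<path>` cubic bezier, stroke `#ff00ff` → engrave (S257, F4820). Control points (SVG): P0=(45.165,42.493), P1=(57.270,35.444), P2=(54.299,38.996), P3=(52.553,55.686); sampled at t=k/8. Machine vertices: (45.165,53.885) → (49.030,56.026) → (51.672,57.144) → (53.283,57.209) → (54.053,56.191) → (54.174,54.059) → (53.837,50.786) → (53.233,46.340) → (52.553,40.692). Open path.

**Shape 2** — `<polygon>` closed polygon, stroke `#008000` → cut (S770, F1118). Machine vertices: (61.272,46.578) → (82.369,43.383) → (99.536,73.336) → (57.159,52.973) → (61.272,46.578). Closed: final G1 returns to the first vertex.

**Shape 3** — `<path>` quadratic bezier, stroke `#008000` → cut (S770, F1118). Control points (SVG): P0=(61.104,44.710), P1=(38.656,45.163), P2=(19.969,45.915); sampled at t=k/8. Machine vertices: (61.104,51.668) → (55.551,51.550) → (50.115,51.423) → (44.797,51.286) → (39.596,51.140) → (34.513,50.985) → (29.548,50.820) → (24.700,50.646) → (19.969,50.463). Open path.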